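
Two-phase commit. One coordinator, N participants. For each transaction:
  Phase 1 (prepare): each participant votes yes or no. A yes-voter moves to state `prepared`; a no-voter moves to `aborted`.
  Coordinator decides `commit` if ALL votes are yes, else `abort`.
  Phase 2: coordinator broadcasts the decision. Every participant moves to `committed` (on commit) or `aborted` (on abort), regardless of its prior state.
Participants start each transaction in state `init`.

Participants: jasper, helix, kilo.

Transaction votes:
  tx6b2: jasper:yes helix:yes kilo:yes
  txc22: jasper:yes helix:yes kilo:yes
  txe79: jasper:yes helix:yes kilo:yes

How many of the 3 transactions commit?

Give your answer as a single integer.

Answer: 3

Derivation:
tx6b2: all yes -> commit (commits=1)
txc22: all yes -> commit (commits=2)
txe79: all yes -> commit (commits=3)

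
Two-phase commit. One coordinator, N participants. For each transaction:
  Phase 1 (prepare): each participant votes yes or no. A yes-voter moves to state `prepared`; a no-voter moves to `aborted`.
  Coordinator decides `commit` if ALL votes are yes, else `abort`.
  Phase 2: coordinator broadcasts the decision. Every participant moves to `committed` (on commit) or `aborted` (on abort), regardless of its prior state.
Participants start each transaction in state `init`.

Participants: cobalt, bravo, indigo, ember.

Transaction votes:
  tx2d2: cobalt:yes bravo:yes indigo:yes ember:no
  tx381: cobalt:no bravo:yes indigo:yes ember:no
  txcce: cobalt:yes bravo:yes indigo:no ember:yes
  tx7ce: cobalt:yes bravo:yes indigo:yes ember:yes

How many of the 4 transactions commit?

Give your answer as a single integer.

Answer: 1

Derivation:
tx2d2: no from ember -> abort (commits=0)
tx381: no from cobalt, ember -> abort (commits=0)
txcce: no from indigo -> abort (commits=0)
tx7ce: all yes -> commit (commits=1)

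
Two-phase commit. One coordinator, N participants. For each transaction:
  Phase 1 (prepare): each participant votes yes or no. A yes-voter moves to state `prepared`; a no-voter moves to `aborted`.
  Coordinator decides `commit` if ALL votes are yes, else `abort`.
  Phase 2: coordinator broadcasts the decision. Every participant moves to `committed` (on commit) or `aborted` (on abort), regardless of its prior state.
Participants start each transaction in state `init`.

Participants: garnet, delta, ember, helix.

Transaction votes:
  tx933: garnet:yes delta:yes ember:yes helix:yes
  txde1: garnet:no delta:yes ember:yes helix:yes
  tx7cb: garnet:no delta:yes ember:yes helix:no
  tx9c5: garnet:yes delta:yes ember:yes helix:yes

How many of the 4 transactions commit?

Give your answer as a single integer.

Answer: 2

Derivation:
tx933: all yes -> commit (commits=1)
txde1: no from garnet -> abort (commits=1)
tx7cb: no from garnet, helix -> abort (commits=1)
tx9c5: all yes -> commit (commits=2)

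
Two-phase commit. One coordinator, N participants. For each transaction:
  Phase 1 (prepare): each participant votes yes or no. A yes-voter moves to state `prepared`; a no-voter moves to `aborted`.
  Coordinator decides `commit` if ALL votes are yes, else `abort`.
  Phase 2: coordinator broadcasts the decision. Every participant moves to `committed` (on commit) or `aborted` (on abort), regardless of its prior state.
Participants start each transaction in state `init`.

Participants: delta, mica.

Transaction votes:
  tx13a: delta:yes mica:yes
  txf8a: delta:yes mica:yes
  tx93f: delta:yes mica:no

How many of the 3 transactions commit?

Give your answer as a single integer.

tx13a: all yes -> commit (commits=1)
txf8a: all yes -> commit (commits=2)
tx93f: no from mica -> abort (commits=2)

Answer: 2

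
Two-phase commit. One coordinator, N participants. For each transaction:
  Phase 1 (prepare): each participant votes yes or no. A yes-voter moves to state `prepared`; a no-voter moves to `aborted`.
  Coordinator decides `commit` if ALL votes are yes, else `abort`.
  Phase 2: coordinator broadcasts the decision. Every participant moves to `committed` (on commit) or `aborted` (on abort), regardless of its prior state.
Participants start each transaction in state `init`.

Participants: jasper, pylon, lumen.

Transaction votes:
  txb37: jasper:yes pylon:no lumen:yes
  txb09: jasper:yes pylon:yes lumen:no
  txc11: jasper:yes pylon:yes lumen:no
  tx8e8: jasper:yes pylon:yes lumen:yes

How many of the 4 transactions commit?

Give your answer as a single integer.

Answer: 1

Derivation:
txb37: no from pylon -> abort (commits=0)
txb09: no from lumen -> abort (commits=0)
txc11: no from lumen -> abort (commits=0)
tx8e8: all yes -> commit (commits=1)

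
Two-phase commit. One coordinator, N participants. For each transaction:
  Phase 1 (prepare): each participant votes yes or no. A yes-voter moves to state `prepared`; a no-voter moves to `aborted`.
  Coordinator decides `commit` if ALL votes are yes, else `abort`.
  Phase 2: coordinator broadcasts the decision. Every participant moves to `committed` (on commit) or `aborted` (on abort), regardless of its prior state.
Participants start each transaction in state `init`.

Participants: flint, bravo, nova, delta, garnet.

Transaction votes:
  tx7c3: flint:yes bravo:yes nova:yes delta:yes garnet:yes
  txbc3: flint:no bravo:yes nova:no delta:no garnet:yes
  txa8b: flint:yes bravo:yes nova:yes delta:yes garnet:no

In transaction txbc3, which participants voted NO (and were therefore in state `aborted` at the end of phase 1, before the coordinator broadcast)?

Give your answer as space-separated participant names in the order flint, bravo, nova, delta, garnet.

Answer: flint nova delta

Derivation:
Txn txbc3 phase 1: flint no -> aborted; bravo yes -> prepared; nova no -> aborted; delta no -> aborted; garnet yes -> prepared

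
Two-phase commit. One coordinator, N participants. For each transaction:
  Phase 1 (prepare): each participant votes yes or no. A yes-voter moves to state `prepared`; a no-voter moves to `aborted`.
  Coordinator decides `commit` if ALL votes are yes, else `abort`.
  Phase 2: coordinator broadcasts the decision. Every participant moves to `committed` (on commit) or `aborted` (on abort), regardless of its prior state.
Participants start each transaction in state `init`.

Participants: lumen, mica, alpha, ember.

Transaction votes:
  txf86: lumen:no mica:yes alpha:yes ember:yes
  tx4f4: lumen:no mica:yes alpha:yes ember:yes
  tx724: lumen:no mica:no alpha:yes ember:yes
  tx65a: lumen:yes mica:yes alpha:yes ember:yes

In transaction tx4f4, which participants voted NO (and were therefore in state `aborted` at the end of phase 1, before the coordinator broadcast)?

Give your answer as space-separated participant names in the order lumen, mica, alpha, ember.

Txn tx4f4 phase 1: lumen no -> aborted; mica yes -> prepared; alpha yes -> prepared; ember yes -> prepared

Answer: lumen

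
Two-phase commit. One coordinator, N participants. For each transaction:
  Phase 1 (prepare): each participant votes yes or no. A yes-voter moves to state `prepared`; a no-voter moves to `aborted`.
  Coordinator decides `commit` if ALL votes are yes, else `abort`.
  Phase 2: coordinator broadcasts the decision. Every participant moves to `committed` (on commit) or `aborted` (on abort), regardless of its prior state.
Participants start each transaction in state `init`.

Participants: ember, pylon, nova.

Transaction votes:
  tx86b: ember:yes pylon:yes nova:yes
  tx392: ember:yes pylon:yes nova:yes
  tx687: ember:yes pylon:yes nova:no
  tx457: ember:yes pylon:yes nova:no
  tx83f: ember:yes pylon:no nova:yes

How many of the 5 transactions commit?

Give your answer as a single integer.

tx86b: all yes -> commit (commits=1)
tx392: all yes -> commit (commits=2)
tx687: no from nova -> abort (commits=2)
tx457: no from nova -> abort (commits=2)
tx83f: no from pylon -> abort (commits=2)

Answer: 2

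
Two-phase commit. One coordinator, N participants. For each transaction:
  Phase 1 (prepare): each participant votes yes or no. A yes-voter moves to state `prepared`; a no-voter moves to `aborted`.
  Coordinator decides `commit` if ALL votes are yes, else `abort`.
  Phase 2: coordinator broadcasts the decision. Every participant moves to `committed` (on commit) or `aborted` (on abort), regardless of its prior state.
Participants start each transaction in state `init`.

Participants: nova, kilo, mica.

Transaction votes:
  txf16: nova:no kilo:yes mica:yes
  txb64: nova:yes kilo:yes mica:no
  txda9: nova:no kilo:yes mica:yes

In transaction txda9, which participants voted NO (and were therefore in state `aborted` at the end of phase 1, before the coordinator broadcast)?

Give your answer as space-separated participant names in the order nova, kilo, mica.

Answer: nova

Derivation:
Txn txda9 phase 1: nova no -> aborted; kilo yes -> prepared; mica yes -> prepared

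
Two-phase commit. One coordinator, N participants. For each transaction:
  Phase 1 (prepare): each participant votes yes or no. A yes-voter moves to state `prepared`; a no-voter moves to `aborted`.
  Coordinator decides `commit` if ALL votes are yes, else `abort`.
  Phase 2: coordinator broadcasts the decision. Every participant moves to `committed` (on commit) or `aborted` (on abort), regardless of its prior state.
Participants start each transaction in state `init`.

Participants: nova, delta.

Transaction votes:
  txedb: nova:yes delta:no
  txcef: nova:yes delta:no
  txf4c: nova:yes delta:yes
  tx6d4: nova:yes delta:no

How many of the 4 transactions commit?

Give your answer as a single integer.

txedb: no from delta -> abort (commits=0)
txcef: no from delta -> abort (commits=0)
txf4c: all yes -> commit (commits=1)
tx6d4: no from delta -> abort (commits=1)

Answer: 1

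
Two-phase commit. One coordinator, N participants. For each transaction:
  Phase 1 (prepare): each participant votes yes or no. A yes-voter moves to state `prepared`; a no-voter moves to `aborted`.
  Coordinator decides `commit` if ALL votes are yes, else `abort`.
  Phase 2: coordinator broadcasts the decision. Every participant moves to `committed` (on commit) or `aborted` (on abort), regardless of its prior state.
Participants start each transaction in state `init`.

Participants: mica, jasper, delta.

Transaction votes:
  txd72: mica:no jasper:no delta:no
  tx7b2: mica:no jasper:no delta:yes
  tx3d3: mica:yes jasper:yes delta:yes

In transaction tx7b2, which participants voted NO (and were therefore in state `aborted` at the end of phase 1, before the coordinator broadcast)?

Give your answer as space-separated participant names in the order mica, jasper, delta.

Answer: mica jasper

Derivation:
Txn tx7b2 phase 1: mica no -> aborted; jasper no -> aborted; delta yes -> prepared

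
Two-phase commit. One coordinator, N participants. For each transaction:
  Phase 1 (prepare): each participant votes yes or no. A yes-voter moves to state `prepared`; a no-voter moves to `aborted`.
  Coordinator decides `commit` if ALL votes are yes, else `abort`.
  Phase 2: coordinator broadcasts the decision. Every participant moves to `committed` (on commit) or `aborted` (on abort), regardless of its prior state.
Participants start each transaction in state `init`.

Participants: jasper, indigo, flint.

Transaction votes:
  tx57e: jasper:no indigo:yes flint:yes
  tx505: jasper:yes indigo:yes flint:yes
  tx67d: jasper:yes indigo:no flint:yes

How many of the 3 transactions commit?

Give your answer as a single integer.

tx57e: no from jasper -> abort (commits=0)
tx505: all yes -> commit (commits=1)
tx67d: no from indigo -> abort (commits=1)

Answer: 1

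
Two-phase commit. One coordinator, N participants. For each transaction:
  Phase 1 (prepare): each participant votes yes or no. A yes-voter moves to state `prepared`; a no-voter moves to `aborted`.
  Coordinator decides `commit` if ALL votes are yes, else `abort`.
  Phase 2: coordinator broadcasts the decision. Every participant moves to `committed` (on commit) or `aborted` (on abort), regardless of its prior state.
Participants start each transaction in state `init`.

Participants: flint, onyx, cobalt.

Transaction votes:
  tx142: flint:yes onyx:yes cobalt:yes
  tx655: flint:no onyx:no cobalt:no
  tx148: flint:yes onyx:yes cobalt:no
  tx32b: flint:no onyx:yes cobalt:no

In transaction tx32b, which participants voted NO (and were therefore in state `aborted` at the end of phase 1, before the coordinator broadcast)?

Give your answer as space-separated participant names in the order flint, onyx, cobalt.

Txn tx32b phase 1: flint no -> aborted; onyx yes -> prepared; cobalt no -> aborted

Answer: flint cobalt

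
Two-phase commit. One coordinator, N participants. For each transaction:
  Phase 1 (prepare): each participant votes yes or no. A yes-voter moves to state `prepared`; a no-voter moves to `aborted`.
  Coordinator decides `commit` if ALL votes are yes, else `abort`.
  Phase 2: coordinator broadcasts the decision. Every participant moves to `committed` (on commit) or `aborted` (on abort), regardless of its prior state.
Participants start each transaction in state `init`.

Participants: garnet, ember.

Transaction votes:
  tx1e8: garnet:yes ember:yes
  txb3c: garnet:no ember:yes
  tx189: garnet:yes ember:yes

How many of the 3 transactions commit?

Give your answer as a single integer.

Answer: 2

Derivation:
tx1e8: all yes -> commit (commits=1)
txb3c: no from garnet -> abort (commits=1)
tx189: all yes -> commit (commits=2)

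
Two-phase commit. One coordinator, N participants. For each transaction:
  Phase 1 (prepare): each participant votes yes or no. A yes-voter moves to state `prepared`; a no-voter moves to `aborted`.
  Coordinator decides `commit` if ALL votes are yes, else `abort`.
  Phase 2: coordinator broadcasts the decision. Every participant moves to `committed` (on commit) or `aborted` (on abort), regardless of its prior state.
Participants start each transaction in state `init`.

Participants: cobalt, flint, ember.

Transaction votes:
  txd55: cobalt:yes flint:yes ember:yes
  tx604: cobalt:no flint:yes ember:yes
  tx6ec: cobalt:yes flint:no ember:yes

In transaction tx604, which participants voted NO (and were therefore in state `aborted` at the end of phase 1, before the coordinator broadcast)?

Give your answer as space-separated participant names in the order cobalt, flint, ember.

Answer: cobalt

Derivation:
Txn tx604 phase 1: cobalt no -> aborted; flint yes -> prepared; ember yes -> prepared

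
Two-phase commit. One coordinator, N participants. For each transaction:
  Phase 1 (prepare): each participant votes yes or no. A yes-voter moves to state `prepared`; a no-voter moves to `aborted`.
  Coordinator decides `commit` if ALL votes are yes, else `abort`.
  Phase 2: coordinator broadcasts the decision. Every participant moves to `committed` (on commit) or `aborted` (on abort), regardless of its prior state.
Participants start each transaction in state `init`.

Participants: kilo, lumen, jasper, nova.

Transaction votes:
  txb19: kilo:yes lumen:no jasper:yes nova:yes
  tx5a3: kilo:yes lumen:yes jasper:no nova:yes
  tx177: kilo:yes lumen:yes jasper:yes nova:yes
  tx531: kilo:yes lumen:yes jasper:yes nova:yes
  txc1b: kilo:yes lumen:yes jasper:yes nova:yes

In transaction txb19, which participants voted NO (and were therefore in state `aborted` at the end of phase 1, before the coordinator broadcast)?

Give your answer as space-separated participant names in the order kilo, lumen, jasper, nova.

Answer: lumen

Derivation:
Txn txb19 phase 1: kilo yes -> prepared; lumen no -> aborted; jasper yes -> prepared; nova yes -> prepared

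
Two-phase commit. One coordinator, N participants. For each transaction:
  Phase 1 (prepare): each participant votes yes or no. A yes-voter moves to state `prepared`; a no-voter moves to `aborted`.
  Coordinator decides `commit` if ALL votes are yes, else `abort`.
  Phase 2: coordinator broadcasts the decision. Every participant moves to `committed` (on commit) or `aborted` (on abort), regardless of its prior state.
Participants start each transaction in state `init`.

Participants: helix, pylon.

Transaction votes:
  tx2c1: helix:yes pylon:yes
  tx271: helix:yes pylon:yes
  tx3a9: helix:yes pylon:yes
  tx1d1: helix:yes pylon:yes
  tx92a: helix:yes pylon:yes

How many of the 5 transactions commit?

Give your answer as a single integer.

tx2c1: all yes -> commit (commits=1)
tx271: all yes -> commit (commits=2)
tx3a9: all yes -> commit (commits=3)
tx1d1: all yes -> commit (commits=4)
tx92a: all yes -> commit (commits=5)

Answer: 5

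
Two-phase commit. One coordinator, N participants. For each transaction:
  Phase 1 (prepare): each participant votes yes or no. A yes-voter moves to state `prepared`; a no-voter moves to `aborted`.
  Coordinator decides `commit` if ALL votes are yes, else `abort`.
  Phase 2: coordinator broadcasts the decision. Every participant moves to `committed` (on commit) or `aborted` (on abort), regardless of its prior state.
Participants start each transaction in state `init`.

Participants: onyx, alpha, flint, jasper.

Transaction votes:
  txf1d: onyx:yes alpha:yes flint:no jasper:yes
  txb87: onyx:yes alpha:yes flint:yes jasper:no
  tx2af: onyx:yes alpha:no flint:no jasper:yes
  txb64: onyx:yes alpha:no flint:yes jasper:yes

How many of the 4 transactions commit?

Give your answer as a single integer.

Answer: 0

Derivation:
txf1d: no from flint -> abort (commits=0)
txb87: no from jasper -> abort (commits=0)
tx2af: no from alpha, flint -> abort (commits=0)
txb64: no from alpha -> abort (commits=0)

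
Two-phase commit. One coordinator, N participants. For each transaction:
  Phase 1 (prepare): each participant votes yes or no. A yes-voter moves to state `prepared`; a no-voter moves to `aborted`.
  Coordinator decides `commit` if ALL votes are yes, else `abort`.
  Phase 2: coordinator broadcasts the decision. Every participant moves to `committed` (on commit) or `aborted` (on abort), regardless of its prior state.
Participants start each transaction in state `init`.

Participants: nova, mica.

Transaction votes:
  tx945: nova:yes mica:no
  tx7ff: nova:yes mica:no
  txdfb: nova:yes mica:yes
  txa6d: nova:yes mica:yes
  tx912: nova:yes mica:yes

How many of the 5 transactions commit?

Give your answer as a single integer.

tx945: no from mica -> abort (commits=0)
tx7ff: no from mica -> abort (commits=0)
txdfb: all yes -> commit (commits=1)
txa6d: all yes -> commit (commits=2)
tx912: all yes -> commit (commits=3)

Answer: 3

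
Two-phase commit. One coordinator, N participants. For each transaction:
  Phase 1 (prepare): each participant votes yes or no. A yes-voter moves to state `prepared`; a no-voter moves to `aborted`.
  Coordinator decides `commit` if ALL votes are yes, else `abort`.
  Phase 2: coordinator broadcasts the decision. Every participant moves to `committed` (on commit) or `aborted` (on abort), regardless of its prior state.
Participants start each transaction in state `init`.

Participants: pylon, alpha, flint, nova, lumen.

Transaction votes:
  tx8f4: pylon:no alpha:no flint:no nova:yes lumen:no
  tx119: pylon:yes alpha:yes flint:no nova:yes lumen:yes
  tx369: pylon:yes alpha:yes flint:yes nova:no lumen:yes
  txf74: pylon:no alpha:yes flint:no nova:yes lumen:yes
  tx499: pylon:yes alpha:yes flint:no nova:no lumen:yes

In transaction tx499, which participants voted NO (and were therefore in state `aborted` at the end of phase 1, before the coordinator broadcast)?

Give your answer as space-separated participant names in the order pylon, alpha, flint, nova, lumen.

Txn tx499 phase 1: pylon yes -> prepared; alpha yes -> prepared; flint no -> aborted; nova no -> aborted; lumen yes -> prepared

Answer: flint nova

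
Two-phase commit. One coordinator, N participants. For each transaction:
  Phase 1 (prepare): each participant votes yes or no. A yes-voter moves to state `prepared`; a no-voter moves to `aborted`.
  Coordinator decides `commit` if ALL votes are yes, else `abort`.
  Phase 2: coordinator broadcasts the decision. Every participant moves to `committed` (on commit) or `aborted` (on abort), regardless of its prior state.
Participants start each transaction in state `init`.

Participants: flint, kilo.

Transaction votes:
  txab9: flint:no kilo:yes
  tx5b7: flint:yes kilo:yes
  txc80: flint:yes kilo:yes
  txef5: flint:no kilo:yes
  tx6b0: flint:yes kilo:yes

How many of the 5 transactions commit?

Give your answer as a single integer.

txab9: no from flint -> abort (commits=0)
tx5b7: all yes -> commit (commits=1)
txc80: all yes -> commit (commits=2)
txef5: no from flint -> abort (commits=2)
tx6b0: all yes -> commit (commits=3)

Answer: 3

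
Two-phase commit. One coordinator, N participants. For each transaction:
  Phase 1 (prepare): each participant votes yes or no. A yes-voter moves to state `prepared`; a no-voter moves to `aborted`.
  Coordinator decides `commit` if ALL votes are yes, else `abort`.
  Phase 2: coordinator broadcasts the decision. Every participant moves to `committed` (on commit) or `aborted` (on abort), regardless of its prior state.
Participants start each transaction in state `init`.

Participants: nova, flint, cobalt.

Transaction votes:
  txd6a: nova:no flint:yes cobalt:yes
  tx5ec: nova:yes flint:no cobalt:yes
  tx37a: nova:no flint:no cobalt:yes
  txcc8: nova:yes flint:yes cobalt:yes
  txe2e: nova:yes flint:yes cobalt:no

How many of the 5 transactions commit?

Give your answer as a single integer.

txd6a: no from nova -> abort (commits=0)
tx5ec: no from flint -> abort (commits=0)
tx37a: no from nova, flint -> abort (commits=0)
txcc8: all yes -> commit (commits=1)
txe2e: no from cobalt -> abort (commits=1)

Answer: 1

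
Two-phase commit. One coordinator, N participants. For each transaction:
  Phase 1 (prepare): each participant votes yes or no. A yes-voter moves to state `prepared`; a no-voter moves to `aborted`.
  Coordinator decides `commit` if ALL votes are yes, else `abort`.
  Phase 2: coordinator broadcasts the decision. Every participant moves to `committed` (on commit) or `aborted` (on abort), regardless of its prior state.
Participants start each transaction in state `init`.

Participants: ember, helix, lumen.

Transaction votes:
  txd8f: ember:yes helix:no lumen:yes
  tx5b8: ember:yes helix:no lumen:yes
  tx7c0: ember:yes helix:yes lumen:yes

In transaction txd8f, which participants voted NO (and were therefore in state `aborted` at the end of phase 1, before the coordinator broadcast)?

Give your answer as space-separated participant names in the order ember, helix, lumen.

Txn txd8f phase 1: ember yes -> prepared; helix no -> aborted; lumen yes -> prepared

Answer: helix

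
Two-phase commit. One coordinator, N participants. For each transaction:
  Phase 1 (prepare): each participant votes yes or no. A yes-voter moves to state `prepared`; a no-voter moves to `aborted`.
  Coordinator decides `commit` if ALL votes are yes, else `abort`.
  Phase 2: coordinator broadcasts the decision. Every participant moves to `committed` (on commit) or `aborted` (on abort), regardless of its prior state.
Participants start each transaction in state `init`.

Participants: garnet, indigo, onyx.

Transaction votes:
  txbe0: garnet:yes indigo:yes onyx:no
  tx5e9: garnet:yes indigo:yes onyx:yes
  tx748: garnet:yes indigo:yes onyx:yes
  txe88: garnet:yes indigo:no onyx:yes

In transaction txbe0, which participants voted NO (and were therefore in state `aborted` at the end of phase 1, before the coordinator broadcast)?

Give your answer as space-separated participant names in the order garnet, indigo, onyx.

Txn txbe0 phase 1: garnet yes -> prepared; indigo yes -> prepared; onyx no -> aborted

Answer: onyx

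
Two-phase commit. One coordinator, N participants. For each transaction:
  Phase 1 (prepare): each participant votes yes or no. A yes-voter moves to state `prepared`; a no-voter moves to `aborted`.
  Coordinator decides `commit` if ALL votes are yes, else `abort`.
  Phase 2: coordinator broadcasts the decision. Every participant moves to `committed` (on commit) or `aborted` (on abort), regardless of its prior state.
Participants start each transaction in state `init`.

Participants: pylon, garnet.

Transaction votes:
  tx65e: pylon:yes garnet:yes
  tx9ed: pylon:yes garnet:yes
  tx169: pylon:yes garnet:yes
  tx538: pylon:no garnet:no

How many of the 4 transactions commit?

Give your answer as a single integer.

tx65e: all yes -> commit (commits=1)
tx9ed: all yes -> commit (commits=2)
tx169: all yes -> commit (commits=3)
tx538: no from pylon, garnet -> abort (commits=3)

Answer: 3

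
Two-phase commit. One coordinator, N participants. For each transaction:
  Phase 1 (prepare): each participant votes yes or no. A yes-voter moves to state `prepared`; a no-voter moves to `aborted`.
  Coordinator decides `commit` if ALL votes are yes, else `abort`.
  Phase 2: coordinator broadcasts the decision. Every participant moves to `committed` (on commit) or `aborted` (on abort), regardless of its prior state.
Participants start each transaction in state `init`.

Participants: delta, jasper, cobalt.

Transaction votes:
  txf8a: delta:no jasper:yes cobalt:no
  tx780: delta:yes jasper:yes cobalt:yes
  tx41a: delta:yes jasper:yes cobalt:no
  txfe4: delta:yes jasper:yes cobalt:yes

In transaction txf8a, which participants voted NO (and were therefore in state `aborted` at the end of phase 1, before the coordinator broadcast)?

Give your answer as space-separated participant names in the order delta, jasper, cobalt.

Txn txf8a phase 1: delta no -> aborted; jasper yes -> prepared; cobalt no -> aborted

Answer: delta cobalt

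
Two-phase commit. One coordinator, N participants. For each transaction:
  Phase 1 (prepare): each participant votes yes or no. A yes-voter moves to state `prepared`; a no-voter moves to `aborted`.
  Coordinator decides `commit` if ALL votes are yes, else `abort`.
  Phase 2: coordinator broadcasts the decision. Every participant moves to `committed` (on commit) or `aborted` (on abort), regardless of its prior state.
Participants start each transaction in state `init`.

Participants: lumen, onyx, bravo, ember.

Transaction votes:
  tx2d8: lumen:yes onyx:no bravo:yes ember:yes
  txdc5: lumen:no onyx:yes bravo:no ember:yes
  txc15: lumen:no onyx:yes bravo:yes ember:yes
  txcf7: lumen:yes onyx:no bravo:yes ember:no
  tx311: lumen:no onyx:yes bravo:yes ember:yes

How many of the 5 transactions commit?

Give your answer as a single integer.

Answer: 0

Derivation:
tx2d8: no from onyx -> abort (commits=0)
txdc5: no from lumen, bravo -> abort (commits=0)
txc15: no from lumen -> abort (commits=0)
txcf7: no from onyx, ember -> abort (commits=0)
tx311: no from lumen -> abort (commits=0)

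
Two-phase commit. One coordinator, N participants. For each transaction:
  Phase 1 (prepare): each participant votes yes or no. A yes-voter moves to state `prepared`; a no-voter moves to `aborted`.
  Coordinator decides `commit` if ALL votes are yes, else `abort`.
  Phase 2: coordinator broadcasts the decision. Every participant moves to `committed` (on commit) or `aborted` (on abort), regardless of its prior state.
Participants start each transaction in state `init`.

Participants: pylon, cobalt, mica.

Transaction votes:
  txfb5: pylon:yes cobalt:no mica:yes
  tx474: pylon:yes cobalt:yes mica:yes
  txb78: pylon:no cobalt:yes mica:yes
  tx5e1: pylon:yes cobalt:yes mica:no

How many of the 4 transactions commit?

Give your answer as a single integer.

Answer: 1

Derivation:
txfb5: no from cobalt -> abort (commits=0)
tx474: all yes -> commit (commits=1)
txb78: no from pylon -> abort (commits=1)
tx5e1: no from mica -> abort (commits=1)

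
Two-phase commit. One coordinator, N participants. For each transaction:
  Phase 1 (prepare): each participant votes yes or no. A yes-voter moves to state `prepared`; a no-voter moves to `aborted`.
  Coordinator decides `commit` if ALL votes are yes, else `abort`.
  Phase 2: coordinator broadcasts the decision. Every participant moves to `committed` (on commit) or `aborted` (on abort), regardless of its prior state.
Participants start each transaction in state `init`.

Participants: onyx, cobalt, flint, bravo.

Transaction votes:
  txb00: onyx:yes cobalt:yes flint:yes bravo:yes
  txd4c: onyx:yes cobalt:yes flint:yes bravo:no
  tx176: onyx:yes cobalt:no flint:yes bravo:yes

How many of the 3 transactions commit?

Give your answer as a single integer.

txb00: all yes -> commit (commits=1)
txd4c: no from bravo -> abort (commits=1)
tx176: no from cobalt -> abort (commits=1)

Answer: 1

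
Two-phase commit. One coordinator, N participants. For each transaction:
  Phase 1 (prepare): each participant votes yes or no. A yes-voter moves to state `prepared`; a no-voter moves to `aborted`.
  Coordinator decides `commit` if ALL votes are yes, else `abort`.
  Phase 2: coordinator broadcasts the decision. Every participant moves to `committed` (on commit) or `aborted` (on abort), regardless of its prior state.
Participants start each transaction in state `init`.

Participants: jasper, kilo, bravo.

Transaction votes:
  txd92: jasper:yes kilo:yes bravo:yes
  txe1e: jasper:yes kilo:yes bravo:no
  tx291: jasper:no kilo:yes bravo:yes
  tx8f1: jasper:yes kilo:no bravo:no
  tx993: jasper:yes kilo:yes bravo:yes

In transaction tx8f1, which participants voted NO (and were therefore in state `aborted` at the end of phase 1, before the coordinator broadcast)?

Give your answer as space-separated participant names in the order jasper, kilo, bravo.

Txn tx8f1 phase 1: jasper yes -> prepared; kilo no -> aborted; bravo no -> aborted

Answer: kilo bravo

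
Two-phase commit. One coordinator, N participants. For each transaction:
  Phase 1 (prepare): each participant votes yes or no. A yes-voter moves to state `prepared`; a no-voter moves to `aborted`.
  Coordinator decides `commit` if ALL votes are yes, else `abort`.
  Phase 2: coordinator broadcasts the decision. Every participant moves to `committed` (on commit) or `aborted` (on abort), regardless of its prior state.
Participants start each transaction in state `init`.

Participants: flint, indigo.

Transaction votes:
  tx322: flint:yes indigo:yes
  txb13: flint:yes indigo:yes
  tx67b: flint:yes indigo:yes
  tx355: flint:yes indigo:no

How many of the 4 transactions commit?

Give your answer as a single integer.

tx322: all yes -> commit (commits=1)
txb13: all yes -> commit (commits=2)
tx67b: all yes -> commit (commits=3)
tx355: no from indigo -> abort (commits=3)

Answer: 3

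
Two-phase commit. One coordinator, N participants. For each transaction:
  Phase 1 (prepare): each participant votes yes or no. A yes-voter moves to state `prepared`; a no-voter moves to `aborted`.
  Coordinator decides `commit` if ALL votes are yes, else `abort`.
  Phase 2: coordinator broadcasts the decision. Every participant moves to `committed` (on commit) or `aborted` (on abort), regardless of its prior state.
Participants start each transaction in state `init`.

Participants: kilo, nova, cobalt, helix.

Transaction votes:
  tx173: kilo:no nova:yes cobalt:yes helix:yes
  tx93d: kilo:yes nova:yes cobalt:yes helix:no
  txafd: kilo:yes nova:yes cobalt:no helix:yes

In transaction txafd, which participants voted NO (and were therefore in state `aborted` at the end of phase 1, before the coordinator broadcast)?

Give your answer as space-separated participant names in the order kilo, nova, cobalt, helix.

Answer: cobalt

Derivation:
Txn txafd phase 1: kilo yes -> prepared; nova yes -> prepared; cobalt no -> aborted; helix yes -> prepared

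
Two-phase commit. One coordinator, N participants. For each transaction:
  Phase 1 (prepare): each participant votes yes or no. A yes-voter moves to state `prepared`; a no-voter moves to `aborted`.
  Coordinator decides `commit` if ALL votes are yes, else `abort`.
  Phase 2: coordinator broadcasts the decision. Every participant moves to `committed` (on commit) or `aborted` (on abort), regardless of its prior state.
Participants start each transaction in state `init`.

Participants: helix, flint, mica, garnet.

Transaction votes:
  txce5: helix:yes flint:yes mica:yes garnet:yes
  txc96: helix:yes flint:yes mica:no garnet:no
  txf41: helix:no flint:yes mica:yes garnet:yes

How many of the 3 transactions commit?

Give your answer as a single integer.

Answer: 1

Derivation:
txce5: all yes -> commit (commits=1)
txc96: no from mica, garnet -> abort (commits=1)
txf41: no from helix -> abort (commits=1)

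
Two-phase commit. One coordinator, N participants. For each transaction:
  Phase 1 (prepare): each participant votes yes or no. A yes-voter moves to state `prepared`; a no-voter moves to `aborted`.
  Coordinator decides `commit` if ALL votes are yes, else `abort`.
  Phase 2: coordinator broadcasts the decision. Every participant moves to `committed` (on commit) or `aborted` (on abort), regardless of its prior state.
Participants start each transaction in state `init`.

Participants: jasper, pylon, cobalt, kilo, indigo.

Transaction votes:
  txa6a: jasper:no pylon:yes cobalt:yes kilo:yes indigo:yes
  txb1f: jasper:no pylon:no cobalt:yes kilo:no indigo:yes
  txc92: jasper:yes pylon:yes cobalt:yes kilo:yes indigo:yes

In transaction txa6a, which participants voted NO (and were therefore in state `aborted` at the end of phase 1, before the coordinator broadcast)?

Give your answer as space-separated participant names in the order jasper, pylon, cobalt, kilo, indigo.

Txn txa6a phase 1: jasper no -> aborted; pylon yes -> prepared; cobalt yes -> prepared; kilo yes -> prepared; indigo yes -> prepared

Answer: jasper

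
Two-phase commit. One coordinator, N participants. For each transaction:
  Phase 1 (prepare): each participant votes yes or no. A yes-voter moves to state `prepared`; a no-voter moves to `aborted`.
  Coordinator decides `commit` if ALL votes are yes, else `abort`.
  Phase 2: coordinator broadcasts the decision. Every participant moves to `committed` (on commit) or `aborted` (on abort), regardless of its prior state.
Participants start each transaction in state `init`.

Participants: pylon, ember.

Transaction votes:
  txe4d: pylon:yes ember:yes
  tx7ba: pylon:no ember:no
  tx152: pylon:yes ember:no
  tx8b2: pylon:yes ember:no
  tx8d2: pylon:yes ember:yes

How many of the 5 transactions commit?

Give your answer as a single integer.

txe4d: all yes -> commit (commits=1)
tx7ba: no from pylon, ember -> abort (commits=1)
tx152: no from ember -> abort (commits=1)
tx8b2: no from ember -> abort (commits=1)
tx8d2: all yes -> commit (commits=2)

Answer: 2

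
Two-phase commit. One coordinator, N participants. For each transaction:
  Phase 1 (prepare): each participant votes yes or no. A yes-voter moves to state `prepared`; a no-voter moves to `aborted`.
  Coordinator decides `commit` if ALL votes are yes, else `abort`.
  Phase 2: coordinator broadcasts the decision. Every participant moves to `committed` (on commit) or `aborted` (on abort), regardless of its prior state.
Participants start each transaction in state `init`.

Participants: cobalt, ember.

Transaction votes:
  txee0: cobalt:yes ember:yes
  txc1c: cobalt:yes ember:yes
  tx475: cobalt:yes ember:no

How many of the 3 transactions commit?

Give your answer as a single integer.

txee0: all yes -> commit (commits=1)
txc1c: all yes -> commit (commits=2)
tx475: no from ember -> abort (commits=2)

Answer: 2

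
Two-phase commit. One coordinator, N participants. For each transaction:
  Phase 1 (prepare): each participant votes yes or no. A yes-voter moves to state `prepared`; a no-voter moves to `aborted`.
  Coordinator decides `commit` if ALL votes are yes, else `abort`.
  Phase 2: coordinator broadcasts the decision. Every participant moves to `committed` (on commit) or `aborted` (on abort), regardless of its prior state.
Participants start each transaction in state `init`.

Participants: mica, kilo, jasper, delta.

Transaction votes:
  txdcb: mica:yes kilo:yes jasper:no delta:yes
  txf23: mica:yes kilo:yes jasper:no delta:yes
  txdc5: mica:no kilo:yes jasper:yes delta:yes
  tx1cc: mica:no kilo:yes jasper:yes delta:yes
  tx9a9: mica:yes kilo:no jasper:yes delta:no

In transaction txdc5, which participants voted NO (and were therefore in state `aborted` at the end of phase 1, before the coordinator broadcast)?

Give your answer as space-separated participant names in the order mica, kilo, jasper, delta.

Answer: mica

Derivation:
Txn txdc5 phase 1: mica no -> aborted; kilo yes -> prepared; jasper yes -> prepared; delta yes -> prepared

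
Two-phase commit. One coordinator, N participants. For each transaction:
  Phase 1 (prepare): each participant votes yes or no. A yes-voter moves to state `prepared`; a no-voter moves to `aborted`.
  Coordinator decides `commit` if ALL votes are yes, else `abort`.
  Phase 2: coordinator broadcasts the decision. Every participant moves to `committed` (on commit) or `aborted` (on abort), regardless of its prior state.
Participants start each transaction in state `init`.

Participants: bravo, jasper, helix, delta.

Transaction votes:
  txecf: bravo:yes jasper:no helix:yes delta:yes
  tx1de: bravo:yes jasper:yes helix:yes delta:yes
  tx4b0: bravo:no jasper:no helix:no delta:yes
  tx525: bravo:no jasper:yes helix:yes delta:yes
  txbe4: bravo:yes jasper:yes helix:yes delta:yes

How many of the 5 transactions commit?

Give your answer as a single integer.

Answer: 2

Derivation:
txecf: no from jasper -> abort (commits=0)
tx1de: all yes -> commit (commits=1)
tx4b0: no from bravo, jasper, helix -> abort (commits=1)
tx525: no from bravo -> abort (commits=1)
txbe4: all yes -> commit (commits=2)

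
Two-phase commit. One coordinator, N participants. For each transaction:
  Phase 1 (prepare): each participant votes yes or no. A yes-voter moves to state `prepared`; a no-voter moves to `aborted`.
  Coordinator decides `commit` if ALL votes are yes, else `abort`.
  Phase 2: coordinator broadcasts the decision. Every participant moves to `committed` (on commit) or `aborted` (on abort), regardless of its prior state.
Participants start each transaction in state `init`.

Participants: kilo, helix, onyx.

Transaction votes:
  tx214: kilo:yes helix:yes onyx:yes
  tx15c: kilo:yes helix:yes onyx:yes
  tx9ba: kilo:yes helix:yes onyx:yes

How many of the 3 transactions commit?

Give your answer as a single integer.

tx214: all yes -> commit (commits=1)
tx15c: all yes -> commit (commits=2)
tx9ba: all yes -> commit (commits=3)

Answer: 3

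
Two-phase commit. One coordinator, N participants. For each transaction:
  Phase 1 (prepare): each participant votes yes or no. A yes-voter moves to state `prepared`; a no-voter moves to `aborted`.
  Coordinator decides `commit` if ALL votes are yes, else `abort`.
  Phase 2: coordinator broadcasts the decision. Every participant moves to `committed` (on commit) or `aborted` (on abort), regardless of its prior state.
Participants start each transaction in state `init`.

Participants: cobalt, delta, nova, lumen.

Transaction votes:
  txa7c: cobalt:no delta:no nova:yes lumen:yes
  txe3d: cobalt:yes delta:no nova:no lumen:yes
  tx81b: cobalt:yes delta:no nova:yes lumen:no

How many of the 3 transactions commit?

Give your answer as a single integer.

Answer: 0

Derivation:
txa7c: no from cobalt, delta -> abort (commits=0)
txe3d: no from delta, nova -> abort (commits=0)
tx81b: no from delta, lumen -> abort (commits=0)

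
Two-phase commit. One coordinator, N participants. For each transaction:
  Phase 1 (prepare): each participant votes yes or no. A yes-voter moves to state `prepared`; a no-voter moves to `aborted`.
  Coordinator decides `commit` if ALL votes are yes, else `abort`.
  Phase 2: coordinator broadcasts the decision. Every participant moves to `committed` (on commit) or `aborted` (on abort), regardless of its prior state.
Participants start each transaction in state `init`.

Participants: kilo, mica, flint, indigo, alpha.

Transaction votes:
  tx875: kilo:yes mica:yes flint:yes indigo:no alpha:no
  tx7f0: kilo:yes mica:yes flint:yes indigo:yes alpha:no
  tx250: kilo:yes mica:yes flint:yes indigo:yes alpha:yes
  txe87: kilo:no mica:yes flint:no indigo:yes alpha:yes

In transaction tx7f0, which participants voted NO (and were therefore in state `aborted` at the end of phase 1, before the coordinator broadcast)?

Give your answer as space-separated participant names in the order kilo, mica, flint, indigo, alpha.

Txn tx7f0 phase 1: kilo yes -> prepared; mica yes -> prepared; flint yes -> prepared; indigo yes -> prepared; alpha no -> aborted

Answer: alpha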